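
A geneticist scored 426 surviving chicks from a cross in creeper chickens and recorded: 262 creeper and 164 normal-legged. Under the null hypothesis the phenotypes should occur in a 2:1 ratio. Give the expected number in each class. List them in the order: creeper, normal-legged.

The 2:1 ratio has 3 parts, so with N = 426 the expected counts are:
  creeper: 426 × 2/3 = 284
  normal-legged: 426 × 1/3 = 142

284, 142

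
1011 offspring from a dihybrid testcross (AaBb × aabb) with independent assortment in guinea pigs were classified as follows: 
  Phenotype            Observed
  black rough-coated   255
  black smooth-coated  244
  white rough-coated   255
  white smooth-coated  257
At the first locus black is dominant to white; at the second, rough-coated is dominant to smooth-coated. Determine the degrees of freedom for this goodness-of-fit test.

3

A dihybrid testcross with independent assortment gives a 1:1:1:1 ratio.
A goodness-of-fit test with 4 phenotype classes has df = 4 − 1 = 3.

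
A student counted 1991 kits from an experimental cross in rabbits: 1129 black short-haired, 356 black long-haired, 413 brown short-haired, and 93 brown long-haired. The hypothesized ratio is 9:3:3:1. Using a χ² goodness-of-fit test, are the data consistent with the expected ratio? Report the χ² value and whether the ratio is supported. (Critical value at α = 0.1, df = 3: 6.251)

The 9:3:3:1 ratio has 16 parts, so with N = 1991 the expected counts are:
  black short-haired: 1991 × 9/16 = 1119.9375
  black long-haired: 1991 × 3/16 = 373.3125
  brown short-haired: 1991 × 3/16 = 373.3125
  brown long-haired: 1991 × 1/16 = 124.4375
χ² = Σ (O − E)² / E
  black short-haired: (1129 − 1119.9375)² / 1119.9375 = 0.0733
  black long-haired: (356 − 373.3125)² / 373.3125 = 0.8029
  brown short-haired: (413 − 373.3125)² / 373.3125 = 4.2192
  brown long-haired: (93 − 124.4375)² / 124.4375 = 7.9423
χ² = 0.0733 + 0.8029 + 4.2192 + 7.9423 = 13.0377 ≈ 13.038
Degrees of freedom = 4 − 1 = 3; critical value at α = 0.1 is 6.251.
Since 13.038 > 6.251, we reject the null hypothesis — the data do not fit the 9:3:3:1 ratio.

13.038; not consistent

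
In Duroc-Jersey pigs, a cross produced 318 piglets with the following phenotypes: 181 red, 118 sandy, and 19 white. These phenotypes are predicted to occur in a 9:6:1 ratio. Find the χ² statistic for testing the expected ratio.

0.077

The 9:6:1 ratio has 16 parts, so with N = 318 the expected counts are:
  red: 318 × 9/16 = 178.875
  sandy: 318 × 6/16 = 119.25
  white: 318 × 1/16 = 19.875
χ² = Σ (O − E)² / E
  red: (181 − 178.875)² / 178.875 = 0.0252
  sandy: (118 − 119.25)² / 119.25 = 0.0131
  white: (19 − 19.875)² / 19.875 = 0.0385
χ² = 0.0252 + 0.0131 + 0.0385 = 0.0768 ≈ 0.077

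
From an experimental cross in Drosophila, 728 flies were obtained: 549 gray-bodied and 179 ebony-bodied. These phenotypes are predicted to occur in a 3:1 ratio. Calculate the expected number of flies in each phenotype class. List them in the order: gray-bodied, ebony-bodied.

546, 182

Total ratio parts = 4. Expected numbers out of 728:
  gray-bodied: 728 × 3/4 = 546
  ebony-bodied: 728 × 1/4 = 182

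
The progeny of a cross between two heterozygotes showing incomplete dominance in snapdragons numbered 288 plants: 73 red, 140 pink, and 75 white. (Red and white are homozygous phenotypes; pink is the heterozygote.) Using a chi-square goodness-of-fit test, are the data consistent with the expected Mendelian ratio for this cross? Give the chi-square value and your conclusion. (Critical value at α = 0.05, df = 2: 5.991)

0.250; consistent

With incomplete dominance, a heterozygote × heterozygote cross gives a 1:2:1 phenotypic ratio.
Total ratio parts = 4. Expected numbers out of 288:
  red: 288 × 1/4 = 72
  pink: 288 × 2/4 = 144
  white: 288 × 1/4 = 72
χ² = Σ (O − E)² / E
  red: (73 − 72)² / 72 = 0.0139
  pink: (140 − 144)² / 144 = 0.1111
  white: (75 − 72)² / 72 = 0.1250
χ² = 0.0139 + 0.1111 + 0.1250 = 0.250
Degrees of freedom = 3 − 1 = 2; critical value at α = 0.05 is 5.991.
Since 0.250 < 5.991, we fail to reject the null hypothesis — the data are consistent with the 1:2:1 ratio.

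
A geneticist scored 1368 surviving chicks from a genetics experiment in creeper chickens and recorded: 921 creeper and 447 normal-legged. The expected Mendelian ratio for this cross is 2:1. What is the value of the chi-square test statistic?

The 2:1 ratio has 3 parts, so with N = 1368 the expected counts are:
  creeper: 1368 × 2/3 = 912
  normal-legged: 1368 × 1/3 = 456
χ² = Σ (O − E)² / E
  creeper: (921 − 912)² / 912 = 0.0888
  normal-legged: (447 − 456)² / 456 = 0.1776
χ² = 0.0888 + 0.1776 = 0.2664 ≈ 0.266

0.266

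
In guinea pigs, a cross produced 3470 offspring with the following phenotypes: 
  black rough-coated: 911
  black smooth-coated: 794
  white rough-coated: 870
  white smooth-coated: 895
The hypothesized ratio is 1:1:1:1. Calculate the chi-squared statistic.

Expected counts for N = 3470 under a 1:1:1:1 ratio (total parts = 4):
  black rough-coated: 3470 × 1/4 = 867.5
  black smooth-coated: 3470 × 1/4 = 867.5
  white rough-coated: 3470 × 1/4 = 867.5
  white smooth-coated: 3470 × 1/4 = 867.5
χ² = Σ (O − E)² / E
  black rough-coated: (911 − 867.5)² / 867.5 = 2.1813
  black smooth-coated: (794 − 867.5)² / 867.5 = 6.2274
  white rough-coated: (870 − 867.5)² / 867.5 = 0.0072
  white smooth-coated: (895 − 867.5)² / 867.5 = 0.8718
χ² = 2.1813 + 6.2274 + 0.0072 + 0.8718 = 9.2877 ≈ 9.288

9.288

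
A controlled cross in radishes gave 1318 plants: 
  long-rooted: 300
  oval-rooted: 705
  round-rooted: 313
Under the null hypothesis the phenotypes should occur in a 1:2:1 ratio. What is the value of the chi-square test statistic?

6.678

Expected counts for N = 1318 under a 1:2:1 ratio (total parts = 4):
  long-rooted: 1318 × 1/4 = 329.5
  oval-rooted: 1318 × 2/4 = 659
  round-rooted: 1318 × 1/4 = 329.5
χ² = Σ (O − E)² / E
  long-rooted: (300 − 329.5)² / 329.5 = 2.6411
  oval-rooted: (705 − 659)² / 659 = 3.2109
  round-rooted: (313 − 329.5)² / 329.5 = 0.8263
χ² = 2.6411 + 3.2109 + 0.8263 = 6.6783 ≈ 6.678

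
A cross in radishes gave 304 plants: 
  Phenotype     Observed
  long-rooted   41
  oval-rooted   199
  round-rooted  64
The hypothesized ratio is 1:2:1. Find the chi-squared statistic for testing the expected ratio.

Total ratio parts = 4. Expected numbers out of 304:
  long-rooted: 304 × 1/4 = 76
  oval-rooted: 304 × 2/4 = 152
  round-rooted: 304 × 1/4 = 76
χ² = Σ (O − E)² / E
  long-rooted: (41 − 76)² / 76 = 16.1184
  oval-rooted: (199 − 152)² / 152 = 14.5329
  round-rooted: (64 − 76)² / 76 = 1.8947
χ² = 16.1184 + 14.5329 + 1.8947 = 32.546

32.546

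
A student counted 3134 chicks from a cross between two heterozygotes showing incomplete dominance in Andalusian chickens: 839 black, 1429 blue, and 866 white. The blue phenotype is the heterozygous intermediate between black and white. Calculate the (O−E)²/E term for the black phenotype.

3.931

With incomplete dominance, a heterozygote × heterozygote cross gives a 1:2:1 phenotypic ratio.
The 1:2:1 ratio has 4 parts, so with N = 3134 the expected counts are:
  black: 3134 × 1/4 = 783.5
  blue: 3134 × 2/4 = 1567
  white: 3134 × 1/4 = 783.5
Contribution of black: (839 − 783.5)² / 783.5 = 3.9314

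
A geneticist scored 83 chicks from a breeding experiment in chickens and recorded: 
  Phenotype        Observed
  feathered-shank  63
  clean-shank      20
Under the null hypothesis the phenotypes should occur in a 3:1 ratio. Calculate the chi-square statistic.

The 3:1 ratio has 4 parts, so with N = 83 the expected counts are:
  feathered-shank: 83 × 3/4 = 62.25
  clean-shank: 83 × 1/4 = 20.75
χ² = Σ (O − E)² / E
  feathered-shank: (63 − 62.25)² / 62.25 = 0.0090
  clean-shank: (20 − 20.75)² / 20.75 = 0.0271
χ² = 0.0090 + 0.0271 = 0.0361 ≈ 0.036

0.036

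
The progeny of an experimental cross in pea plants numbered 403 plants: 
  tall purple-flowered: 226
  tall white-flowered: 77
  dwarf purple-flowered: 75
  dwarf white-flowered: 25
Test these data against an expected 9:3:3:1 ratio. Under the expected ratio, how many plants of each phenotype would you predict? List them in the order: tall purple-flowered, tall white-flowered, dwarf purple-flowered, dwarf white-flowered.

226.6875, 75.5625, 75.5625, 25.1875

Under the 9:3:3:1 hypothesis (Σ ratio = 16, N = 403):
  tall purple-flowered: 403 × 9/16 = 226.6875
  tall white-flowered: 403 × 3/16 = 75.5625
  dwarf purple-flowered: 403 × 3/16 = 75.5625
  dwarf white-flowered: 403 × 1/16 = 25.1875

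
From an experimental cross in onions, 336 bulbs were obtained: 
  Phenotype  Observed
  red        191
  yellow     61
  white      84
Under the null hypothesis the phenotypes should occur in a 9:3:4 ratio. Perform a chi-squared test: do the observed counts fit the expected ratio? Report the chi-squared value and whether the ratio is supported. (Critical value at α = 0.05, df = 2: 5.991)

The 9:3:4 ratio has 16 parts, so with N = 336 the expected counts are:
  red: 336 × 9/16 = 189
  yellow: 336 × 3/16 = 63
  white: 336 × 4/16 = 84
χ² = Σ (O − E)² / E
  red: (191 − 189)² / 189 = 0.0212
  yellow: (61 − 63)² / 63 = 0.0635
  white: (84 − 84)² / 84 = 0.0000
χ² = 0.0212 + 0.0635 + 0.0000 = 0.0847 ≈ 0.085
Degrees of freedom = 3 − 1 = 2; critical value at α = 0.05 is 5.991.
Since 0.085 < 5.991, we fail to reject the null hypothesis — the data are consistent with the 9:3:4 ratio.

0.085; consistent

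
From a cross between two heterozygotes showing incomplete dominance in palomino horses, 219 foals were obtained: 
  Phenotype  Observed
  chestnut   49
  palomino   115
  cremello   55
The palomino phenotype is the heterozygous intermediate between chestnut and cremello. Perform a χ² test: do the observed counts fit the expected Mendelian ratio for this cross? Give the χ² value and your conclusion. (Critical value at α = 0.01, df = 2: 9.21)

0.881; consistent

With incomplete dominance, a heterozygote × heterozygote cross gives a 1:2:1 phenotypic ratio.
Total ratio parts = 4. Expected numbers out of 219:
  chestnut: 219 × 1/4 = 54.75
  palomino: 219 × 2/4 = 109.5
  cremello: 219 × 1/4 = 54.75
χ² = Σ (O − E)² / E
  chestnut: (49 − 54.75)² / 54.75 = 0.6039
  palomino: (115 − 109.5)² / 109.5 = 0.2763
  cremello: (55 − 54.75)² / 54.75 = 0.0011
χ² = 0.6039 + 0.2763 + 0.0011 = 0.8813 ≈ 0.881
Degrees of freedom = 3 − 1 = 2; critical value at α = 0.01 is 9.21.
Since 0.881 < 9.21, we fail to reject the null hypothesis — the data are consistent with the 1:2:1 ratio.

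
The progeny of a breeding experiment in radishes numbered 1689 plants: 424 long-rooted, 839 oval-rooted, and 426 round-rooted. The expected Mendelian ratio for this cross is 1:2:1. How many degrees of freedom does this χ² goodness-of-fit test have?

2

A goodness-of-fit test with 3 phenotype classes has df = 3 − 1 = 2.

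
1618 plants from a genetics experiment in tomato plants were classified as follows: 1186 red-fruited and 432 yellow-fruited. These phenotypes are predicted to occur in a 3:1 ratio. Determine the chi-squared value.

2.493

Expected counts for N = 1618 under a 3:1 ratio (total parts = 4):
  red-fruited: 1618 × 3/4 = 1213.5
  yellow-fruited: 1618 × 1/4 = 404.5
χ² = Σ (O − E)² / E
  red-fruited: (1186 − 1213.5)² / 1213.5 = 0.6232
  yellow-fruited: (432 − 404.5)² / 404.5 = 1.8696
χ² = 0.6232 + 1.8696 = 2.4928 ≈ 2.493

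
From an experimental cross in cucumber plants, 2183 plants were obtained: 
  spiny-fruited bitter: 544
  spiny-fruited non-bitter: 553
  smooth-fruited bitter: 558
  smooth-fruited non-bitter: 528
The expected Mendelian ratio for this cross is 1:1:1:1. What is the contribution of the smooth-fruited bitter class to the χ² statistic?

0.275

Under the 1:1:1:1 hypothesis (Σ ratio = 4, N = 2183):
  spiny-fruited bitter: 2183 × 1/4 = 545.75
  spiny-fruited non-bitter: 2183 × 1/4 = 545.75
  smooth-fruited bitter: 2183 × 1/4 = 545.75
  smooth-fruited non-bitter: 2183 × 1/4 = 545.75
Contribution of smooth-fruited bitter: (558 − 545.75)² / 545.75 = 0.2750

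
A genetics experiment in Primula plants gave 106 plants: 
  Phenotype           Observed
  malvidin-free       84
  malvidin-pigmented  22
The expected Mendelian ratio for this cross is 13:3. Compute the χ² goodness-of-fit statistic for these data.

The 13:3 ratio has 16 parts, so with N = 106 the expected counts are:
  malvidin-free: 106 × 13/16 = 86.125
  malvidin-pigmented: 106 × 3/16 = 19.875
χ² = Σ (O − E)² / E
  malvidin-free: (84 − 86.125)² / 86.125 = 0.0524
  malvidin-pigmented: (22 − 19.875)² / 19.875 = 0.2272
χ² = 0.0524 + 0.2272 = 0.2796 ≈ 0.280

0.280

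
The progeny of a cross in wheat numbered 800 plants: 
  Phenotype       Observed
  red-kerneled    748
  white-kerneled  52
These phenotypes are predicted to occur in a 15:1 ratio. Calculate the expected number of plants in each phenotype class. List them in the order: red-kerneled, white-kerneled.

750, 50

The 15:1 ratio has 16 parts, so with N = 800 the expected counts are:
  red-kerneled: 800 × 15/16 = 750
  white-kerneled: 800 × 1/16 = 50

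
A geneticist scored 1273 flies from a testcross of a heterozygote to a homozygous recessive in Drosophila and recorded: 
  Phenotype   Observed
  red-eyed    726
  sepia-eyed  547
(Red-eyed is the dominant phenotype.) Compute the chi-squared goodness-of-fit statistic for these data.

A testcross of a heterozygote (Aa × aa) gives a 1:1 phenotypic ratio.
Total ratio parts = 2. Expected numbers out of 1273:
  red-eyed: 1273 × 1/2 = 636.5
  sepia-eyed: 1273 × 1/2 = 636.5
χ² = Σ (O − E)² / E
  red-eyed: (726 − 636.5)² / 636.5 = 12.5848
  sepia-eyed: (547 − 636.5)² / 636.5 = 12.5848
χ² = 12.5848 + 12.5848 = 25.1696 ≈ 25.170

25.170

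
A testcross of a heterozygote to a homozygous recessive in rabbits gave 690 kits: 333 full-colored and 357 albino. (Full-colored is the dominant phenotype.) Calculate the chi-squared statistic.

0.835

A testcross of a heterozygote (Aa × aa) gives a 1:1 phenotypic ratio.
Expected counts for N = 690 under a 1:1 ratio (total parts = 2):
  full-colored: 690 × 1/2 = 345
  albino: 690 × 1/2 = 345
χ² = Σ (O − E)² / E
  full-colored: (333 − 345)² / 345 = 0.4174
  albino: (357 − 345)² / 345 = 0.4174
χ² = 0.4174 + 0.4174 = 0.8348 ≈ 0.835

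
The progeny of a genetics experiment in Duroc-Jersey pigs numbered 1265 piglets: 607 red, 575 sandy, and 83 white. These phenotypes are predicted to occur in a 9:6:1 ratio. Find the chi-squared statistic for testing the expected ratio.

36.906

Total ratio parts = 16. Expected numbers out of 1265:
  red: 1265 × 9/16 = 711.5625
  sandy: 1265 × 6/16 = 474.375
  white: 1265 × 1/16 = 79.0625
χ² = Σ (O − E)² / E
  red: (607 − 711.5625)² / 711.5625 = 15.3652
  sandy: (575 − 474.375)² / 474.375 = 21.3447
  white: (83 − 79.0625)² / 79.0625 = 0.1961
χ² = 15.3652 + 21.3447 + 0.1961 = 36.906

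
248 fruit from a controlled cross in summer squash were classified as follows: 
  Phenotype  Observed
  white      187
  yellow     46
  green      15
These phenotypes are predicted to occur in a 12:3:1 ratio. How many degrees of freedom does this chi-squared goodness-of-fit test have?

2

A goodness-of-fit test with 3 phenotype classes has df = 3 − 1 = 2.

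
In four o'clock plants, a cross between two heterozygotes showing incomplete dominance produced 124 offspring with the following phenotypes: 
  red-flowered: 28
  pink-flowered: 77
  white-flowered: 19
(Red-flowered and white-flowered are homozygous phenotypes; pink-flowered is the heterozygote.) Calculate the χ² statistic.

With incomplete dominance, a heterozygote × heterozygote cross gives a 1:2:1 phenotypic ratio.
Expected counts for N = 124 under a 1:2:1 ratio (total parts = 4):
  red-flowered: 124 × 1/4 = 31
  pink-flowered: 124 × 2/4 = 62
  white-flowered: 124 × 1/4 = 31
χ² = Σ (O − E)² / E
  red-flowered: (28 − 31)² / 31 = 0.2903
  pink-flowered: (77 − 62)² / 62 = 3.6290
  white-flowered: (19 − 31)² / 31 = 4.6452
χ² = 0.2903 + 3.6290 + 4.6452 = 8.5645 ≈ 8.565

8.565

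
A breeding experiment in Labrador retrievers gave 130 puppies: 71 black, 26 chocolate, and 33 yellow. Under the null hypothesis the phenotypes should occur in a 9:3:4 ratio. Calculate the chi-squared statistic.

The 9:3:4 ratio has 16 parts, so with N = 130 the expected counts are:
  black: 130 × 9/16 = 73.125
  chocolate: 130 × 3/16 = 24.375
  yellow: 130 × 4/16 = 32.5
χ² = Σ (O − E)² / E
  black: (71 − 73.125)² / 73.125 = 0.0618
  chocolate: (26 − 24.375)² / 24.375 = 0.1083
  yellow: (33 − 32.5)² / 32.5 = 0.0077
χ² = 0.0618 + 0.1083 + 0.0077 = 0.1778 ≈ 0.178

0.178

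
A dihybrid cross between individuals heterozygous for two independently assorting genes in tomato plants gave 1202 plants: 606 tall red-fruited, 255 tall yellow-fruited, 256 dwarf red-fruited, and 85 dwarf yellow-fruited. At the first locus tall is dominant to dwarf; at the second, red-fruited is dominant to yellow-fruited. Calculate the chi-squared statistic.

16.627

A dihybrid F₂ with independent assortment and complete dominance at both loci gives a 9:3:3:1 phenotypic ratio.
The 9:3:3:1 ratio has 16 parts, so with N = 1202 the expected counts are:
  tall red-fruited: 1202 × 9/16 = 676.125
  tall yellow-fruited: 1202 × 3/16 = 225.375
  dwarf red-fruited: 1202 × 3/16 = 225.375
  dwarf yellow-fruited: 1202 × 1/16 = 75.125
χ² = Σ (O − E)² / E
  tall red-fruited: (606 − 676.125)² / 676.125 = 7.2731
  tall yellow-fruited: (255 − 225.375)² / 225.375 = 3.8941
  dwarf red-fruited: (256 − 225.375)² / 225.375 = 4.1615
  dwarf yellow-fruited: (85 − 75.125)² / 75.125 = 1.2980
χ² = 7.2731 + 3.8941 + 4.1615 + 1.2980 = 16.6267 ≈ 16.627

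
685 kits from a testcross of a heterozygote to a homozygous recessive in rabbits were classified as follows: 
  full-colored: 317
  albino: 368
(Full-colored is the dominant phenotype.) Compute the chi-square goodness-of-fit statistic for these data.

A testcross of a heterozygote (Aa × aa) gives a 1:1 phenotypic ratio.
The 1:1 ratio has 2 parts, so with N = 685 the expected counts are:
  full-colored: 685 × 1/2 = 342.5
  albino: 685 × 1/2 = 342.5
χ² = Σ (O − E)² / E
  full-colored: (317 − 342.5)² / 342.5 = 1.8985
  albino: (368 − 342.5)² / 342.5 = 1.8985
χ² = 1.8985 + 1.8985 = 3.797

3.797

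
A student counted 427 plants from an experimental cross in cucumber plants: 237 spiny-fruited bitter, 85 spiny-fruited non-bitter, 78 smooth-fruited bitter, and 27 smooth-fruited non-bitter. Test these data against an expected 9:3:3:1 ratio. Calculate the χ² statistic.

0.404

Total ratio parts = 16. Expected numbers out of 427:
  spiny-fruited bitter: 427 × 9/16 = 240.1875
  spiny-fruited non-bitter: 427 × 3/16 = 80.0625
  smooth-fruited bitter: 427 × 3/16 = 80.0625
  smooth-fruited non-bitter: 427 × 1/16 = 26.6875
χ² = Σ (O − E)² / E
  spiny-fruited bitter: (237 − 240.1875)² / 240.1875 = 0.0423
  spiny-fruited non-bitter: (85 − 80.0625)² / 80.0625 = 0.3045
  smooth-fruited bitter: (78 − 80.0625)² / 80.0625 = 0.0531
  smooth-fruited non-bitter: (27 − 26.6875)² / 26.6875 = 0.0037
χ² = 0.0423 + 0.3045 + 0.0531 + 0.0037 = 0.4036 ≈ 0.404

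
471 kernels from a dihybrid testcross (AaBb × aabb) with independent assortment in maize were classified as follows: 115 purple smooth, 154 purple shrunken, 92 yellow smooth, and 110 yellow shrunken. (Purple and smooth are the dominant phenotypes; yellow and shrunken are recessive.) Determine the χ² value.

A dihybrid testcross with independent assortment gives a 1:1:1:1 ratio.
Total ratio parts = 4. Expected numbers out of 471:
  purple smooth: 471 × 1/4 = 117.75
  purple shrunken: 471 × 1/4 = 117.75
  yellow smooth: 471 × 1/4 = 117.75
  yellow shrunken: 471 × 1/4 = 117.75
χ² = Σ (O − E)² / E
  purple smooth: (115 − 117.75)² / 117.75 = 0.0642
  purple shrunken: (154 − 117.75)² / 117.75 = 11.1598
  yellow smooth: (92 − 117.75)² / 117.75 = 5.6311
  yellow shrunken: (110 − 117.75)² / 117.75 = 0.5101
χ² = 0.0642 + 11.1598 + 5.6311 + 0.5101 = 17.3652 ≈ 17.365

17.365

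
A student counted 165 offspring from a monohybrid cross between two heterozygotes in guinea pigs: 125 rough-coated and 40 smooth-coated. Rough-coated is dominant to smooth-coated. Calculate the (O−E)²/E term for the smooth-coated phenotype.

0.038

For a monohybrid cross between heterozygotes with complete dominance, the expected phenotypic ratio is 3:1.
Under the 3:1 hypothesis (Σ ratio = 4, N = 165):
  rough-coated: 165 × 3/4 = 123.75
  smooth-coated: 165 × 1/4 = 41.25
Contribution of smooth-coated: (40 − 41.25)² / 41.25 = 0.0379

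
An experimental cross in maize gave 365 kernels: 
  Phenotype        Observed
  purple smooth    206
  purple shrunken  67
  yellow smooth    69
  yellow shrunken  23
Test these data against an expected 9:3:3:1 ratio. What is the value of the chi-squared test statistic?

Expected counts for N = 365 under a 9:3:3:1 ratio (total parts = 16):
  purple smooth: 365 × 9/16 = 205.3125
  purple shrunken: 365 × 3/16 = 68.4375
  yellow smooth: 365 × 3/16 = 68.4375
  yellow shrunken: 365 × 1/16 = 22.8125
χ² = Σ (O − E)² / E
  purple smooth: (206 − 205.3125)² / 205.3125 = 0.0023
  purple shrunken: (67 − 68.4375)² / 68.4375 = 0.0302
  yellow smooth: (69 − 68.4375)² / 68.4375 = 0.0046
  yellow shrunken: (23 − 22.8125)² / 22.8125 = 0.0015
χ² = 0.0023 + 0.0302 + 0.0046 + 0.0015 = 0.0386 ≈ 0.039

0.039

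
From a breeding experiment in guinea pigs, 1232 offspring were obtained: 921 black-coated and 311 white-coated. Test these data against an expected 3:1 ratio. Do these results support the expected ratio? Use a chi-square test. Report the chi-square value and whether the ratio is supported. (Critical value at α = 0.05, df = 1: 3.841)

0.039; consistent

Under the 3:1 hypothesis (Σ ratio = 4, N = 1232):
  black-coated: 1232 × 3/4 = 924
  white-coated: 1232 × 1/4 = 308
χ² = Σ (O − E)² / E
  black-coated: (921 − 924)² / 924 = 0.0097
  white-coated: (311 − 308)² / 308 = 0.0292
χ² = 0.0097 + 0.0292 = 0.0389 ≈ 0.039
Degrees of freedom = 2 − 1 = 1; critical value at α = 0.05 is 3.841.
Since 0.039 < 3.841, we fail to reject the null hypothesis — the data are consistent with the 3:1 ratio.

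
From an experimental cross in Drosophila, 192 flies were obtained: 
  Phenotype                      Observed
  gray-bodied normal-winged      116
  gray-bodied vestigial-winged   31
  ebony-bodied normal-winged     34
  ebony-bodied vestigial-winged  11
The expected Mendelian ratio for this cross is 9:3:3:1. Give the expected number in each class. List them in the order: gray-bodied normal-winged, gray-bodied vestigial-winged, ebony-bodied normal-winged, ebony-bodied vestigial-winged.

Under the 9:3:3:1 hypothesis (Σ ratio = 16, N = 192):
  gray-bodied normal-winged: 192 × 9/16 = 108
  gray-bodied vestigial-winged: 192 × 3/16 = 36
  ebony-bodied normal-winged: 192 × 3/16 = 36
  ebony-bodied vestigial-winged: 192 × 1/16 = 12

108, 36, 36, 12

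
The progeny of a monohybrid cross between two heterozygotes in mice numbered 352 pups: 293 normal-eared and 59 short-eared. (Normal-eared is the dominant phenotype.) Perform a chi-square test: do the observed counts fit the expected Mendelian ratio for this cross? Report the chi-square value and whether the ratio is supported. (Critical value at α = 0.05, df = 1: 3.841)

12.742; not consistent

For a monohybrid cross between heterozygotes with complete dominance, the expected phenotypic ratio is 3:1.
Total ratio parts = 4. Expected numbers out of 352:
  normal-eared: 352 × 3/4 = 264
  short-eared: 352 × 1/4 = 88
χ² = Σ (O − E)² / E
  normal-eared: (293 − 264)² / 264 = 3.1856
  short-eared: (59 − 88)² / 88 = 9.5568
χ² = 3.1856 + 9.5568 = 12.7424 ≈ 12.742
Degrees of freedom = 2 − 1 = 1; critical value at α = 0.05 is 3.841.
Since 12.742 > 3.841, we reject the null hypothesis — the data do not fit the 3:1 ratio.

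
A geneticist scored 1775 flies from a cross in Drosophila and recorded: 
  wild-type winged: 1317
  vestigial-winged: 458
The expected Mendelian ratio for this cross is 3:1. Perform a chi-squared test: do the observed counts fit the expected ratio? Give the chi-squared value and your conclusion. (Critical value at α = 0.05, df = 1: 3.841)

Expected counts for N = 1775 under a 3:1 ratio (total parts = 4):
  wild-type winged: 1775 × 3/4 = 1331.25
  vestigial-winged: 1775 × 1/4 = 443.75
χ² = Σ (O − E)² / E
  wild-type winged: (1317 − 1331.25)² / 1331.25 = 0.1525
  vestigial-winged: (458 − 443.75)² / 443.75 = 0.4576
χ² = 0.1525 + 0.4576 = 0.6101 ≈ 0.610
Degrees of freedom = 2 − 1 = 1; critical value at α = 0.05 is 3.841.
Since 0.610 < 3.841, we fail to reject the null hypothesis — the data are consistent with the 3:1 ratio.

0.610; consistent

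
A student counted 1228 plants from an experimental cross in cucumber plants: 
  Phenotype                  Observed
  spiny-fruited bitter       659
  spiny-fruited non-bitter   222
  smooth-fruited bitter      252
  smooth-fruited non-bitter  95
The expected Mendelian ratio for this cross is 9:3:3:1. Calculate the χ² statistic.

Under the 9:3:3:1 hypothesis (Σ ratio = 16, N = 1228):
  spiny-fruited bitter: 1228 × 9/16 = 690.75
  spiny-fruited non-bitter: 1228 × 3/16 = 230.25
  smooth-fruited bitter: 1228 × 3/16 = 230.25
  smooth-fruited non-bitter: 1228 × 1/16 = 76.75
χ² = Σ (O − E)² / E
  spiny-fruited bitter: (659 − 690.75)² / 690.75 = 1.4594
  spiny-fruited non-bitter: (222 − 230.25)² / 230.25 = 0.2956
  smooth-fruited bitter: (252 − 230.25)² / 230.25 = 2.0546
  smooth-fruited non-bitter: (95 − 76.75)² / 76.75 = 4.3396
χ² = 1.4594 + 0.2956 + 2.0546 + 4.3396 = 8.1492 ≈ 8.149

8.149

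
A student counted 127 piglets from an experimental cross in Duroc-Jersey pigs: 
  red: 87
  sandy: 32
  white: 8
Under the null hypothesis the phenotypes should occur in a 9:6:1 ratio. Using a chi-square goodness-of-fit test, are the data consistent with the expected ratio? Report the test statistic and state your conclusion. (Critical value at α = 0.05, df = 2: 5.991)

Expected counts for N = 127 under a 9:6:1 ratio (total parts = 16):
  red: 127 × 9/16 = 71.4375
  sandy: 127 × 6/16 = 47.625
  white: 127 × 1/16 = 7.9375
χ² = Σ (O − E)² / E
  red: (87 − 71.4375)² / 71.4375 = 3.3903
  sandy: (32 − 47.625)² / 47.625 = 5.1263
  white: (8 − 7.9375)² / 7.9375 = 0.0005
χ² = 3.3903 + 5.1263 + 0.0005 = 8.5171 ≈ 8.517
Degrees of freedom = 3 − 1 = 2; critical value at α = 0.05 is 5.991.
Since 8.517 > 5.991, we reject the null hypothesis — the data do not fit the 9:6:1 ratio.

8.517; not consistent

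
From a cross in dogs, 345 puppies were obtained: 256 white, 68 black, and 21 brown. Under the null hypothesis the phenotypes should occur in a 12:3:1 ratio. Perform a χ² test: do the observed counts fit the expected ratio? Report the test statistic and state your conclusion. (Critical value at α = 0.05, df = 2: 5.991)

0.214; consistent

Under the 12:3:1 hypothesis (Σ ratio = 16, N = 345):
  white: 345 × 12/16 = 258.75
  black: 345 × 3/16 = 64.6875
  brown: 345 × 1/16 = 21.5625
χ² = Σ (O − E)² / E
  white: (256 − 258.75)² / 258.75 = 0.0292
  black: (68 − 64.6875)² / 64.6875 = 0.1696
  brown: (21 − 21.5625)² / 21.5625 = 0.0147
χ² = 0.0292 + 0.1696 + 0.0147 = 0.2135 ≈ 0.214
Degrees of freedom = 3 − 1 = 2; critical value at α = 0.05 is 5.991.
Since 0.214 < 5.991, we fail to reject the null hypothesis — the data are consistent with the 12:3:1 ratio.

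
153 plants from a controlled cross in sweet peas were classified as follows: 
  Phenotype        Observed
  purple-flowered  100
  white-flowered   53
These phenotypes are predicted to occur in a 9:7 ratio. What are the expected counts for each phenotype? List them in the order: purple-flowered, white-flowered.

86.0625, 66.9375

Expected counts for N = 153 under a 9:7 ratio (total parts = 16):
  purple-flowered: 153 × 9/16 = 86.0625
  white-flowered: 153 × 7/16 = 66.9375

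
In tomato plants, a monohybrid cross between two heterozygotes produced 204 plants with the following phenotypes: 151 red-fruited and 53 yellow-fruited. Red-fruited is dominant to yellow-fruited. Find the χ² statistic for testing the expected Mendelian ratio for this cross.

0.105

For a monohybrid cross between heterozygotes with complete dominance, the expected phenotypic ratio is 3:1.
Total ratio parts = 4. Expected numbers out of 204:
  red-fruited: 204 × 3/4 = 153
  yellow-fruited: 204 × 1/4 = 51
χ² = Σ (O − E)² / E
  red-fruited: (151 − 153)² / 153 = 0.0261
  yellow-fruited: (53 − 51)² / 51 = 0.0784
χ² = 0.0261 + 0.0784 = 0.1045 ≈ 0.105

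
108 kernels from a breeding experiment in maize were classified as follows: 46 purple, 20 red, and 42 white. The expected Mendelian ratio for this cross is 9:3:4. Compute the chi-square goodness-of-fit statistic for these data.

11.918

Total ratio parts = 16. Expected numbers out of 108:
  purple: 108 × 9/16 = 60.75
  red: 108 × 3/16 = 20.25
  white: 108 × 4/16 = 27
χ² = Σ (O − E)² / E
  purple: (46 − 60.75)² / 60.75 = 3.5813
  red: (20 − 20.25)² / 20.25 = 0.0031
  white: (42 − 27)² / 27 = 8.3333
χ² = 3.5813 + 0.0031 + 8.3333 = 11.9177 ≈ 11.918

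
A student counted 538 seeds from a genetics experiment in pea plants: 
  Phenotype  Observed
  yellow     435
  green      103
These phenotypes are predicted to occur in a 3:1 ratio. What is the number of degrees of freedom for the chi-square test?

1

A goodness-of-fit test with 2 phenotype classes has df = 2 − 1 = 1.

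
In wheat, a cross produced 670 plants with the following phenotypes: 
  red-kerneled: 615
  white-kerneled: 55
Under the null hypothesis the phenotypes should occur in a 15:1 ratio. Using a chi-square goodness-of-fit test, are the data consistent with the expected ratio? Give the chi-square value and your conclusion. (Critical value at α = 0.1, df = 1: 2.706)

Expected counts for N = 670 under a 15:1 ratio (total parts = 16):
  red-kerneled: 670 × 15/16 = 628.125
  white-kerneled: 670 × 1/16 = 41.875
χ² = Σ (O − E)² / E
  red-kerneled: (615 − 628.125)² / 628.125 = 0.2743
  white-kerneled: (55 − 41.875)² / 41.875 = 4.1138
χ² = 0.2743 + 4.1138 = 4.3881 ≈ 4.388
Degrees of freedom = 2 − 1 = 1; critical value at α = 0.1 is 2.706.
Since 4.388 > 2.706, we reject the null hypothesis — the data do not fit the 15:1 ratio.

4.388; not consistent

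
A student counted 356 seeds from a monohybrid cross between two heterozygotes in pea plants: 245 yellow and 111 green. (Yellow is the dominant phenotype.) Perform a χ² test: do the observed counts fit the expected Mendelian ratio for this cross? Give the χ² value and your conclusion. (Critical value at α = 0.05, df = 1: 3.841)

7.251; not consistent

For a monohybrid cross between heterozygotes with complete dominance, the expected phenotypic ratio is 3:1.
Total ratio parts = 4. Expected numbers out of 356:
  yellow: 356 × 3/4 = 267
  green: 356 × 1/4 = 89
χ² = Σ (O − E)² / E
  yellow: (245 − 267)² / 267 = 1.8127
  green: (111 − 89)² / 89 = 5.4382
χ² = 1.8127 + 5.4382 = 7.2509 ≈ 7.251
Degrees of freedom = 2 − 1 = 1; critical value at α = 0.05 is 3.841.
Since 7.251 > 3.841, we reject the null hypothesis — the data do not fit the 3:1 ratio.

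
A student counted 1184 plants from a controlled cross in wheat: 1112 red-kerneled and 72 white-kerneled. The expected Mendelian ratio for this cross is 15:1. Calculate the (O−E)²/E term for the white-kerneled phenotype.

0.054

The 15:1 ratio has 16 parts, so with N = 1184 the expected counts are:
  red-kerneled: 1184 × 15/16 = 1110
  white-kerneled: 1184 × 1/16 = 74
Contribution of white-kerneled: (72 − 74)² / 74 = 0.0541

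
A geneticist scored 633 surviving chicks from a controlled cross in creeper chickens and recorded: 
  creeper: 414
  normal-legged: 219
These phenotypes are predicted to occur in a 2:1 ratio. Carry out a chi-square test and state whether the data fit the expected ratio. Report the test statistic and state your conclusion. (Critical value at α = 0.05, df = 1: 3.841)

Total ratio parts = 3. Expected numbers out of 633:
  creeper: 633 × 2/3 = 422
  normal-legged: 633 × 1/3 = 211
χ² = Σ (O − E)² / E
  creeper: (414 − 422)² / 422 = 0.1517
  normal-legged: (219 − 211)² / 211 = 0.3033
χ² = 0.1517 + 0.3033 = 0.455
Degrees of freedom = 2 − 1 = 1; critical value at α = 0.05 is 3.841.
Since 0.455 < 3.841, we fail to reject the null hypothesis — the data are consistent with the 2:1 ratio.

0.455; consistent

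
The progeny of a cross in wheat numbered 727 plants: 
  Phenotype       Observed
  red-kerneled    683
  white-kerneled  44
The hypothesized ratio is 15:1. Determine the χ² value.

The 15:1 ratio has 16 parts, so with N = 727 the expected counts are:
  red-kerneled: 727 × 15/16 = 681.5625
  white-kerneled: 727 × 1/16 = 45.4375
χ² = Σ (O − E)² / E
  red-kerneled: (683 − 681.5625)² / 681.5625 = 0.0030
  white-kerneled: (44 − 45.4375)² / 45.4375 = 0.0455
χ² = 0.0030 + 0.0455 = 0.0485 ≈ 0.049

0.049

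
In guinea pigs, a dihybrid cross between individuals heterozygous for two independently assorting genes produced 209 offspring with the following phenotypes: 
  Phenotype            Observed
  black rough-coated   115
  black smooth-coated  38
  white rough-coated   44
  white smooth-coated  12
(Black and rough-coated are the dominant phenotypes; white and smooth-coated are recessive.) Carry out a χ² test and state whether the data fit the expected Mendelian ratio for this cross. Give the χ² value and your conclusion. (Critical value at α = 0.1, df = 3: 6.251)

0.769; consistent

A dihybrid F₂ with independent assortment and complete dominance at both loci gives a 9:3:3:1 phenotypic ratio.
Under the 9:3:3:1 hypothesis (Σ ratio = 16, N = 209):
  black rough-coated: 209 × 9/16 = 117.5625
  black smooth-coated: 209 × 3/16 = 39.1875
  white rough-coated: 209 × 3/16 = 39.1875
  white smooth-coated: 209 × 1/16 = 13.0625
χ² = Σ (O − E)² / E
  black rough-coated: (115 − 117.5625)² / 117.5625 = 0.0559
  black smooth-coated: (38 − 39.1875)² / 39.1875 = 0.0360
  white rough-coated: (44 − 39.1875)² / 39.1875 = 0.5910
  white smooth-coated: (12 − 13.0625)² / 13.0625 = 0.0864
χ² = 0.0559 + 0.0360 + 0.5910 + 0.0864 = 0.7693 ≈ 0.769
Degrees of freedom = 4 − 1 = 3; critical value at α = 0.1 is 6.251.
Since 0.769 < 6.251, we fail to reject the null hypothesis — the data are consistent with the 9:3:3:1 ratio.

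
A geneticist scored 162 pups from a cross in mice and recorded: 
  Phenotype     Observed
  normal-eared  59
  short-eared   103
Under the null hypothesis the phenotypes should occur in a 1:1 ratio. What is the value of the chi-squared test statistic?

11.951

The 1:1 ratio has 2 parts, so with N = 162 the expected counts are:
  normal-eared: 162 × 1/2 = 81
  short-eared: 162 × 1/2 = 81
χ² = Σ (O − E)² / E
  normal-eared: (59 − 81)² / 81 = 5.9753
  short-eared: (103 − 81)² / 81 = 5.9753
χ² = 5.9753 + 5.9753 = 11.9506 ≈ 11.951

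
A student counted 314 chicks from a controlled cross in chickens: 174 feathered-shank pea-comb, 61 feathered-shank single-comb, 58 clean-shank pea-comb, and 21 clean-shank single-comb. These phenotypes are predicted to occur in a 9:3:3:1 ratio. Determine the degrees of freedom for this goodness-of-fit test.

3

A goodness-of-fit test with 4 phenotype classes has df = 4 − 1 = 3.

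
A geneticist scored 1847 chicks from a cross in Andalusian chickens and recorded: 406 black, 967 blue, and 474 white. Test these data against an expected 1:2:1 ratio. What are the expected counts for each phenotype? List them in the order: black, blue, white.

461.75, 923.5, 461.75

Total ratio parts = 4. Expected numbers out of 1847:
  black: 1847 × 1/4 = 461.75
  blue: 1847 × 2/4 = 923.5
  white: 1847 × 1/4 = 461.75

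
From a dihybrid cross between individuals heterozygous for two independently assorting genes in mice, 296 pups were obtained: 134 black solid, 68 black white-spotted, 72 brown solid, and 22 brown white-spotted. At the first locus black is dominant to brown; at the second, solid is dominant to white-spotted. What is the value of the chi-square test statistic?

14.727

A dihybrid F₂ with independent assortment and complete dominance at both loci gives a 9:3:3:1 phenotypic ratio.
Total ratio parts = 16. Expected numbers out of 296:
  black solid: 296 × 9/16 = 166.5
  black white-spotted: 296 × 3/16 = 55.5
  brown solid: 296 × 3/16 = 55.5
  brown white-spotted: 296 × 1/16 = 18.5
χ² = Σ (O − E)² / E
  black solid: (134 − 166.5)² / 166.5 = 6.3438
  black white-spotted: (68 − 55.5)² / 55.5 = 2.8153
  brown solid: (72 − 55.5)² / 55.5 = 4.9054
  brown white-spotted: (22 − 18.5)² / 18.5 = 0.6622
χ² = 6.3438 + 2.8153 + 4.9054 + 0.6622 = 14.7267 ≈ 14.727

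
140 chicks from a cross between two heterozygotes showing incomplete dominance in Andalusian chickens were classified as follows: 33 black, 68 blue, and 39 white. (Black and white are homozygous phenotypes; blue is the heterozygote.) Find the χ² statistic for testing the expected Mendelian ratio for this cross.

With incomplete dominance, a heterozygote × heterozygote cross gives a 1:2:1 phenotypic ratio.
Total ratio parts = 4. Expected numbers out of 140:
  black: 140 × 1/4 = 35
  blue: 140 × 2/4 = 70
  white: 140 × 1/4 = 35
χ² = Σ (O − E)² / E
  black: (33 − 35)² / 35 = 0.1143
  blue: (68 − 70)² / 70 = 0.0571
  white: (39 − 35)² / 35 = 0.4571
χ² = 0.1143 + 0.0571 + 0.4571 = 0.6285 ≈ 0.629

0.629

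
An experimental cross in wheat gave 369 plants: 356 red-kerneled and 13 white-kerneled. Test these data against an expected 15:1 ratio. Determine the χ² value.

The 15:1 ratio has 16 parts, so with N = 369 the expected counts are:
  red-kerneled: 369 × 15/16 = 345.9375
  white-kerneled: 369 × 1/16 = 23.0625
χ² = Σ (O − E)² / E
  red-kerneled: (356 − 345.9375)² / 345.9375 = 0.2927
  white-kerneled: (13 − 23.0625)² / 23.0625 = 4.3904
χ² = 0.2927 + 4.3904 = 4.6831 ≈ 4.683

4.683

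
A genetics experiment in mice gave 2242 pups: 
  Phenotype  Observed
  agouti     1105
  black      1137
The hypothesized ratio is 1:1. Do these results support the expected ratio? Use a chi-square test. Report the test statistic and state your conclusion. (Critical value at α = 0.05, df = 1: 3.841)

Total ratio parts = 2. Expected numbers out of 2242:
  agouti: 2242 × 1/2 = 1121
  black: 2242 × 1/2 = 1121
χ² = Σ (O − E)² / E
  agouti: (1105 − 1121)² / 1121 = 0.2284
  black: (1137 − 1121)² / 1121 = 0.2284
χ² = 0.2284 + 0.2284 = 0.4568 ≈ 0.457
Degrees of freedom = 2 − 1 = 1; critical value at α = 0.05 is 3.841.
Since 0.457 < 3.841, we fail to reject the null hypothesis — the data are consistent with the 1:1 ratio.

0.457; consistent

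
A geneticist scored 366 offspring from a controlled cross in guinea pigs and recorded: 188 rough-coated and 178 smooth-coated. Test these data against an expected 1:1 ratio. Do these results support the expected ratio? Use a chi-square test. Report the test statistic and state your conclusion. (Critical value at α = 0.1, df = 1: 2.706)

0.273; consistent

Total ratio parts = 2. Expected numbers out of 366:
  rough-coated: 366 × 1/2 = 183
  smooth-coated: 366 × 1/2 = 183
χ² = Σ (O − E)² / E
  rough-coated: (188 − 183)² / 183 = 0.1366
  smooth-coated: (178 − 183)² / 183 = 0.1366
χ² = 0.1366 + 0.1366 = 0.2732 ≈ 0.273
Degrees of freedom = 2 − 1 = 1; critical value at α = 0.1 is 2.706.
Since 0.273 < 2.706, we fail to reject the null hypothesis — the data are consistent with the 1:1 ratio.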